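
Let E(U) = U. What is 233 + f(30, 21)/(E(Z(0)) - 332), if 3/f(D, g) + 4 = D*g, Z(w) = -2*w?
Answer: 48424853/207832 ≈ 233.00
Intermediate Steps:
f(D, g) = 3/(-4 + D*g)
233 + f(30, 21)/(E(Z(0)) - 332) = 233 + (3/(-4 + 30*21))/(-2*0 - 332) = 233 + (3/(-4 + 630))/(0 - 332) = 233 + (3/626)/(-332) = 233 - 3/(332*626) = 233 - 1/332*3/626 = 233 - 3/207832 = 48424853/207832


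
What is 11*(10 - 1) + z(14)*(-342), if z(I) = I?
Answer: -4689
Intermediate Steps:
11*(10 - 1) + z(14)*(-342) = 11*(10 - 1) + 14*(-342) = 11*9 - 4788 = 99 - 4788 = -4689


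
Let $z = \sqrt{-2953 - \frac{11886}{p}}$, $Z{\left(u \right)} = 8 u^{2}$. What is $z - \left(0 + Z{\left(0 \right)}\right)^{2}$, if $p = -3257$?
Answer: $\frac{i \sqrt{31286855995}}{3257} \approx 54.308 i$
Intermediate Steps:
$z = \frac{i \sqrt{31286855995}}{3257}$ ($z = \sqrt{-2953 - \frac{11886}{-3257}} = \sqrt{-2953 - - \frac{11886}{3257}} = \sqrt{-2953 + \frac{11886}{3257}} = \sqrt{- \frac{9606035}{3257}} = \frac{i \sqrt{31286855995}}{3257} \approx 54.308 i$)
$z - \left(0 + Z{\left(0 \right)}\right)^{2} = \frac{i \sqrt{31286855995}}{3257} - \left(0 + 8 \cdot 0^{2}\right)^{2} = \frac{i \sqrt{31286855995}}{3257} - \left(0 + 8 \cdot 0\right)^{2} = \frac{i \sqrt{31286855995}}{3257} - \left(0 + 0\right)^{2} = \frac{i \sqrt{31286855995}}{3257} - 0^{2} = \frac{i \sqrt{31286855995}}{3257} - 0 = \frac{i \sqrt{31286855995}}{3257} + 0 = \frac{i \sqrt{31286855995}}{3257}$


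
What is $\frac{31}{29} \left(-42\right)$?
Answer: $- \frac{1302}{29} \approx -44.897$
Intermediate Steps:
$\frac{31}{29} \left(-42\right) = - \frac{1302}{29}$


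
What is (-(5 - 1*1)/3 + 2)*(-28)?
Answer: -56/3 ≈ -18.667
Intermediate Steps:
(-(5 - 1*1)/3 + 2)*(-28) = (-(5 - 1)*(⅓) + 2)*(-28) = (-1*4*(⅓) + 2)*(-28) = (-4*⅓ + 2)*(-28) = (-4/3 + 2)*(-28) = (⅔)*(-28) = -56/3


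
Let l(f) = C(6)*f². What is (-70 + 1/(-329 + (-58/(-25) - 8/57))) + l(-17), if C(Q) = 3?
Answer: 371176618/465719 ≈ 797.00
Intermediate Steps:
l(f) = 3*f²
(-70 + 1/(-329 + (-58/(-25) - 8/57))) + l(-17) = (-70 + 1/(-329 + (-58/(-25) - 8/57))) + 3*(-17)² = (-70 + 1/(-329 + (-58*(-1/25) - 8*1/57))) + 3*289 = (-70 + 1/(-329 + (58/25 - 8/57))) + 867 = (-70 + 1/(-329 + 3106/1425)) + 867 = (-70 + 1/(-465719/1425)) + 867 = (-70 - 1425/465719) + 867 = -32601755/465719 + 867 = 371176618/465719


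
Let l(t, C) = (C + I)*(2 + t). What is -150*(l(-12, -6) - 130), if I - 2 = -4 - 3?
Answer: 3000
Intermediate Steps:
I = -5 (I = 2 + (-4 - 3) = 2 - 7 = -5)
l(t, C) = (-5 + C)*(2 + t) (l(t, C) = (C - 5)*(2 + t) = (-5 + C)*(2 + t))
-150*(l(-12, -6) - 130) = -150*((-10 - 5*(-12) + 2*(-6) - 6*(-12)) - 130) = -150*((-10 + 60 - 12 + 72) - 130) = -150*(110 - 130) = -150*(-20) = 3000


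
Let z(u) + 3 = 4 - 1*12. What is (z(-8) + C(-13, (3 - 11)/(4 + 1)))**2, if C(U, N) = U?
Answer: 576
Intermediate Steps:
z(u) = -11 (z(u) = -3 + (4 - 1*12) = -3 + (4 - 12) = -3 - 8 = -11)
(z(-8) + C(-13, (3 - 11)/(4 + 1)))**2 = (-11 - 13)**2 = (-24)**2 = 576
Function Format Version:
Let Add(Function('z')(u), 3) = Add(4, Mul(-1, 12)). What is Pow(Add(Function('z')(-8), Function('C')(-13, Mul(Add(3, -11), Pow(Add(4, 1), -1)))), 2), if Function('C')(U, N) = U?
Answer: 576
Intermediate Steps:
Function('z')(u) = -11 (Function('z')(u) = Add(-3, Add(4, Mul(-1, 12))) = Add(-3, Add(4, -12)) = Add(-3, -8) = -11)
Pow(Add(Function('z')(-8), Function('C')(-13, Mul(Add(3, -11), Pow(Add(4, 1), -1)))), 2) = Pow(Add(-11, -13), 2) = Pow(-24, 2) = 576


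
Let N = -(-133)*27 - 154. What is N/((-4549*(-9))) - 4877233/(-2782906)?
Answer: 209243644175/113934954546 ≈ 1.8365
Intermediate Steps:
N = 3437 (N = -133*(-27) - 154 = 3591 - 154 = 3437)
N/((-4549*(-9))) - 4877233/(-2782906) = 3437/((-4549*(-9))) - 4877233/(-2782906) = 3437/40941 - 4877233*(-1/2782906) = 3437*(1/40941) + 4877233/2782906 = 3437/40941 + 4877233/2782906 = 209243644175/113934954546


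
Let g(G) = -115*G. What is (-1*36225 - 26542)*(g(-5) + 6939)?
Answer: -471631238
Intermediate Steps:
(-1*36225 - 26542)*(g(-5) + 6939) = (-1*36225 - 26542)*(-115*(-5) + 6939) = (-36225 - 26542)*(575 + 6939) = -62767*7514 = -471631238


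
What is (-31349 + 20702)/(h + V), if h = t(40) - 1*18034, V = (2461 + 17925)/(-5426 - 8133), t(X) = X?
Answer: 144362673/244001032 ≈ 0.59165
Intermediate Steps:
V = -20386/13559 (V = 20386/(-13559) = 20386*(-1/13559) = -20386/13559 ≈ -1.5035)
h = -17994 (h = 40 - 1*18034 = 40 - 18034 = -17994)
(-31349 + 20702)/(h + V) = (-31349 + 20702)/(-17994 - 20386/13559) = -10647/(-244001032/13559) = -10647*(-13559/244001032) = 144362673/244001032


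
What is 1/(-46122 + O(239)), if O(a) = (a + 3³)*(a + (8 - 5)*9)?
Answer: 1/24634 ≈ 4.0594e-5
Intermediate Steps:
O(a) = (27 + a)² (O(a) = (a + 27)*(a + 3*9) = (27 + a)*(a + 27) = (27 + a)*(27 + a) = (27 + a)²)
1/(-46122 + O(239)) = 1/(-46122 + (27 + 239)²) = 1/(-46122 + 266²) = 1/(-46122 + 70756) = 1/24634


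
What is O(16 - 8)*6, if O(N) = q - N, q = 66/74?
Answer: -1578/37 ≈ -42.649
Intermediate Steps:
q = 33/37 (q = 66*(1/74) = 33/37 ≈ 0.89189)
O(N) = 33/37 - N
O(16 - 8)*6 = (33/37 - (16 - 8))*6 = (33/37 - 1*8)*6 = (33/37 - 8)*6 = -263/37*6 = -1578/37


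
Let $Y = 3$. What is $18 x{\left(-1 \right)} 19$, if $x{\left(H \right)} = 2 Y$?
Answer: $2052$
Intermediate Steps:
$x{\left(H \right)} = 6$ ($x{\left(H \right)} = 2 \cdot 3 = 6$)
$18 x{\left(-1 \right)} 19 = 18 \cdot 6 \cdot 19 = 108 \cdot 19 = 2052$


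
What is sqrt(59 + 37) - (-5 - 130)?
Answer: 135 + 4*sqrt(6) ≈ 144.80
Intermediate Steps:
sqrt(59 + 37) - (-5 - 130) = sqrt(96) - 1*(-135) = 4*sqrt(6) + 135 = 135 + 4*sqrt(6)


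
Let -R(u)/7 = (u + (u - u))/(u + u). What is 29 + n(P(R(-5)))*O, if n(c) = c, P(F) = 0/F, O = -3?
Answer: 29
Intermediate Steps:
R(u) = -7/2 (R(u) = -7*(u + (u - u))/(u + u) = -7*(u + 0)/(2*u) = -7*u*1/(2*u) = -7*1/2 = -7/2)
P(F) = 0
29 + n(P(R(-5)))*O = 29 + 0*(-3) = 29 + 0 = 29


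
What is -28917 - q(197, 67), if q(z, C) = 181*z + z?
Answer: -64771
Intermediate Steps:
q(z, C) = 182*z
-28917 - q(197, 67) = -28917 - 182*197 = -28917 - 1*35854 = -28917 - 35854 = -64771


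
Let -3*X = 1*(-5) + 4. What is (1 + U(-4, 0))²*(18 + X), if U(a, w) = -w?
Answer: 55/3 ≈ 18.333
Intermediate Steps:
X = ⅓ (X = -(1*(-5) + 4)/3 = -(-5 + 4)/3 = -⅓*(-1) = ⅓ ≈ 0.33333)
(1 + U(-4, 0))²*(18 + X) = (1 - 1*0)²*(18 + ⅓) = (1 + 0)²*(55/3) = 1²*(55/3) = 1*(55/3) = 55/3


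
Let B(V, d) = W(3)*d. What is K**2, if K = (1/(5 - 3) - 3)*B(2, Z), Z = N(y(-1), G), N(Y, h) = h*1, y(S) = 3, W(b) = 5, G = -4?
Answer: 2500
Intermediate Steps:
N(Y, h) = h
Z = -4
B(V, d) = 5*d
K = 50 (K = (1/(5 - 3) - 3)*(5*(-4)) = (1/2 - 3)*(-20) = -5/2*(-20) = 50)
K**2 = 50**2 = 2500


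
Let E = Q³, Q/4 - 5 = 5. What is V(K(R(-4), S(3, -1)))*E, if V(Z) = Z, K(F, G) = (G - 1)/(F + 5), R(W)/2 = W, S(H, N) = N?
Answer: 128000/3 ≈ 42667.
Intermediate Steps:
R(W) = 2*W
Q = 40 (Q = 20 + 4*5 = 20 + 20 = 40)
K(F, G) = (-1 + G)/(5 + F)
E = 64000 (E = 40³ = 64000)
V(K(R(-4), S(3, -1)))*E = ((-1 - 1)/(5 + 2*(-4)))*64000 = (-2/(5 - 8))*64000 = (-2/(-3))*64000 = -⅓*(-2)*64000 = (⅔)*64000 = 128000/3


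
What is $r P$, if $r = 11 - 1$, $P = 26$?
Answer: $260$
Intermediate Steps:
$r = 10$
$r P = 10 \cdot 26 = 260$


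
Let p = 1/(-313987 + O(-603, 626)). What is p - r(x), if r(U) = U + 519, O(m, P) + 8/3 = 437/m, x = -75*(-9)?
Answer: -226067430567/189336206 ≈ -1194.0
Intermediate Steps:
x = 675
O(m, P) = -8/3 + 437/m
r(U) = 519 + U
p = -603/189336206 (p = 1/(-313987 + (-8/3 + 437/(-603))) = 1/(-313987 + (-8/3 + 437*(-1/603))) = 1/(-313987 + (-8/3 - 437/603)) = 1/(-313987 - 2045/603) = 1/(-189336206/603) = -603/189336206 ≈ -3.1848e-6)
p - r(x) = -603/189336206 - (519 + 675) = -603/189336206 - 1*1194 = -603/189336206 - 1194 = -226067430567/189336206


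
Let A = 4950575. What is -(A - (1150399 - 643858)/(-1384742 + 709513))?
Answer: -3342772313216/675229 ≈ -4.9506e+6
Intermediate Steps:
-(A - (1150399 - 643858)/(-1384742 + 709513)) = -(4950575 - (1150399 - 643858)/(-1384742 + 709513)) = -(4950575 - 506541/(-675229)) = -(4950575 - 506541*(-1)/675229) = -(4950575 - 1*(-506541/675229)) = -(4950575 + 506541/675229) = -1*3342772313216/675229 = -3342772313216/675229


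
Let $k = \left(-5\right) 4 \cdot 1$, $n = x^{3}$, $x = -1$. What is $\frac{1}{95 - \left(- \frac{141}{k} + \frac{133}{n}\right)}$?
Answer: $\frac{20}{4419} \approx 0.0045259$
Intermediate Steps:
$n = -1$ ($n = \left(-1\right)^{3} = -1$)
$k = -20$ ($k = \left(-20\right) 1 = -20$)
$\frac{1}{95 - \left(- \frac{141}{k} + \frac{133}{n}\right)} = \frac{1}{95 + \left(\frac{141}{-20} - \frac{133}{-1}\right)} = \frac{1}{95 + \left(141 \left(- \frac{1}{20}\right) - -133\right)} = \frac{1}{95 + \left(- \frac{141}{20} + 133\right)} = \frac{1}{95 + \frac{2519}{20}} = \frac{1}{\frac{4419}{20}} = \frac{20}{4419}$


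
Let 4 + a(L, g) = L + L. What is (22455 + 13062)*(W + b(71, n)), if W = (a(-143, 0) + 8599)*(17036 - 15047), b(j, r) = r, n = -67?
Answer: 586972908078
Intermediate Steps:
a(L, g) = -4 + 2*L (a(L, g) = -4 + (L + L) = -4 + 2*L)
W = 16526601 (W = ((-4 + 2*(-143)) + 8599)*(17036 - 15047) = ((-4 - 286) + 8599)*1989 = (-290 + 8599)*1989 = 8309*1989 = 16526601)
(22455 + 13062)*(W + b(71, n)) = (22455 + 13062)*(16526601 - 67) = 35517*16526534 = 586972908078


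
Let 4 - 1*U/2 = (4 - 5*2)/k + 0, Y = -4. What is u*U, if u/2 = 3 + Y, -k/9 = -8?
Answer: -49/3 ≈ -16.333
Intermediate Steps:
k = 72 (k = -9*(-8) = 72)
U = 49/6 (U = 8 - 2*((4 - 5*2)/72 + 0) = 8 - 2*((4 - 10)/72 + 0) = 8 - 2*((1/72)*(-6) + 0) = 8 - 2*(-1/12 + 0) = 8 - 2*(-1/12) = 8 + ⅙ = 49/6 ≈ 8.1667)
u = -2 (u = 2*(3 - 4) = 2*(-1) = -2)
u*U = -2*49/6 = -49/3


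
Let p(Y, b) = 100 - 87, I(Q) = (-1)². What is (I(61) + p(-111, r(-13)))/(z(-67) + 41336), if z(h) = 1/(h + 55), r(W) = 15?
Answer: 168/496031 ≈ 0.00033869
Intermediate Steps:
z(h) = 1/(55 + h)
I(Q) = 1
p(Y, b) = 13
(I(61) + p(-111, r(-13)))/(z(-67) + 41336) = (1 + 13)/(1/(55 - 67) + 41336) = 14/(1/(-12) + 41336) = 14/(-1/12 + 41336) = 14/(496031/12) = 14*(12/496031) = 168/496031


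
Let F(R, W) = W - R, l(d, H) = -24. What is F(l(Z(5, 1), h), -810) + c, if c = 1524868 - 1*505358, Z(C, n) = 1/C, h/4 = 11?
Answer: 1018724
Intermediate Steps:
h = 44 (h = 4*11 = 44)
c = 1019510 (c = 1524868 - 505358 = 1019510)
F(l(Z(5, 1), h), -810) + c = (-810 - 1*(-24)) + 1019510 = (-810 + 24) + 1019510 = -786 + 1019510 = 1018724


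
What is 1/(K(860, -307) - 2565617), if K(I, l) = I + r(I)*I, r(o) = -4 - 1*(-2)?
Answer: -1/2566477 ≈ -3.8964e-7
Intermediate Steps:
r(o) = -2 (r(o) = -4 + 2 = -2)
K(I, l) = -I (K(I, l) = I - 2*I = -I)
1/(K(860, -307) - 2565617) = 1/(-1*860 - 2565617) = 1/(-860 - 2565617) = 1/(-2566477) = -1/2566477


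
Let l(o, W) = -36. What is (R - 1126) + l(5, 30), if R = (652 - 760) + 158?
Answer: -1112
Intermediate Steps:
R = 50 (R = -108 + 158 = 50)
(R - 1126) + l(5, 30) = (50 - 1126) - 36 = -1076 - 36 = -1112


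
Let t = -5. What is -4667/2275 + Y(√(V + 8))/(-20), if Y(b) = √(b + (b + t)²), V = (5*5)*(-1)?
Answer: -359/175 - √(8 - 9*I*√17)/20 ≈ -2.2911 + 0.19352*I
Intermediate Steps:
V = -25 (V = 25*(-1) = -25)
Y(b) = √(b + (-5 + b)²) (Y(b) = √(b + (b - 5)²) = √(b + (-5 + b)²))
-4667/2275 + Y(√(V + 8))/(-20) = -4667/2275 + √(√(-25 + 8) + (-5 + √(-25 + 8))²)/(-20) = -4667*1/2275 + √(√(-17) + (-5 + √(-17))²)*(-1/20) = -359/175 + √(I*√17 + (-5 + I*√17)²)*(-1/20) = -359/175 + √((-5 + I*√17)² + I*√17)*(-1/20) = -359/175 - √((-5 + I*√17)² + I*√17)/20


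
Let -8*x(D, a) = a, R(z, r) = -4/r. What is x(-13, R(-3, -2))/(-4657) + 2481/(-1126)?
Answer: -23107471/10487564 ≈ -2.2033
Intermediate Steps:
x(D, a) = -a/8
x(-13, R(-3, -2))/(-4657) + 2481/(-1126) = -(-1)/(2*(-2))/(-4657) + 2481/(-1126) = -(-1)*(-1)/(2*2)*(-1/4657) + 2481*(-1/1126) = -⅛*2*(-1/4657) - 2481/1126 = -¼*(-1/4657) - 2481/1126 = 1/18628 - 2481/1126 = -23107471/10487564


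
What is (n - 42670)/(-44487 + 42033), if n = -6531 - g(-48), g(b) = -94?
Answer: 16369/818 ≈ 20.011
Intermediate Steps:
n = -6437 (n = -6531 - 1*(-94) = -6531 + 94 = -6437)
(n - 42670)/(-44487 + 42033) = (-6437 - 42670)/(-44487 + 42033) = -49107/(-2454) = -49107*(-1/2454) = 16369/818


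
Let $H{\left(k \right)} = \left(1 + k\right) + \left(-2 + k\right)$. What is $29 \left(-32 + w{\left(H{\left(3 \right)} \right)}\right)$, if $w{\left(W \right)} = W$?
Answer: $-783$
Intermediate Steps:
$H{\left(k \right)} = -1 + 2 k$
$29 \left(-32 + w{\left(H{\left(3 \right)} \right)}\right) = 29 \left(-32 + \left(-1 + 2 \cdot 3\right)\right) = 29 \left(-32 + \left(-1 + 6\right)\right) = 29 \left(-32 + 5\right) = 29 \left(-27\right) = -783$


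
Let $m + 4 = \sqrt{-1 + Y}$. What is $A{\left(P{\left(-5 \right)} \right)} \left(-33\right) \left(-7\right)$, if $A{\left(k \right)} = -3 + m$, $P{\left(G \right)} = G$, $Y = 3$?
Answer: $-1617 + 231 \sqrt{2} \approx -1290.3$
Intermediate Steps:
$m = -4 + \sqrt{2}$ ($m = -4 + \sqrt{-1 + 3} = -4 + \sqrt{2} \approx -2.5858$)
$A{\left(k \right)} = -7 + \sqrt{2}$ ($A{\left(k \right)} = -3 - \left(4 - \sqrt{2}\right) = -7 + \sqrt{2}$)
$A{\left(P{\left(-5 \right)} \right)} \left(-33\right) \left(-7\right) = \left(-7 + \sqrt{2}\right) \left(-33\right) \left(-7\right) = \left(231 - 33 \sqrt{2}\right) \left(-7\right) = -1617 + 231 \sqrt{2}$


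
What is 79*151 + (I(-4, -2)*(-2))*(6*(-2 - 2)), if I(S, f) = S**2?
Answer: 12697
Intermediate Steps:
79*151 + (I(-4, -2)*(-2))*(6*(-2 - 2)) = 79*151 + ((-4)**2*(-2))*(6*(-2 - 2)) = 11929 + (16*(-2))*(6*(-4)) = 11929 - 32*(-24) = 11929 + 768 = 12697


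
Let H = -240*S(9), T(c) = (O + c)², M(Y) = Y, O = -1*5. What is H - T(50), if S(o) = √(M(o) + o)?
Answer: -2025 - 720*√2 ≈ -3043.2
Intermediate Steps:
O = -5
T(c) = (-5 + c)²
S(o) = √2*√o (S(o) = √(o + o) = √(2*o) = √2*√o)
H = -720*√2 (H = -240*√2*√9 = -240*√2*3 = -720*√2 ≈ -1018.2)
H - T(50) = -720*√2 - (-5 + 50)² = -720*√2 - 1*45² = -720*√2 - 1*2025 = -720*√2 - 2025 = -2025 - 720*√2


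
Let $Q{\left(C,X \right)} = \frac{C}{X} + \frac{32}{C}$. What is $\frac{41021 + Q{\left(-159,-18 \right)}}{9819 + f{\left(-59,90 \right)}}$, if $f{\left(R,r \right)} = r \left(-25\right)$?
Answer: $\frac{4349141}{802314} \approx 5.4207$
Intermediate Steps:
$f{\left(R,r \right)} = - 25 r$
$Q{\left(C,X \right)} = \frac{32}{C} + \frac{C}{X}$
$\frac{41021 + Q{\left(-159,-18 \right)}}{9819 + f{\left(-59,90 \right)}} = \frac{41021 + \left(\frac{32}{-159} - \frac{159}{-18}\right)}{9819 - 2250} = \frac{41021 + \left(32 \left(- \frac{1}{159}\right) - - \frac{53}{6}\right)}{9819 - 2250} = \frac{41021 + \left(- \frac{32}{159} + \frac{53}{6}\right)}{7569} = \left(41021 + \frac{915}{106}\right) \frac{1}{7569} = \frac{4349141}{106} \cdot \frac{1}{7569} = \frac{4349141}{802314}$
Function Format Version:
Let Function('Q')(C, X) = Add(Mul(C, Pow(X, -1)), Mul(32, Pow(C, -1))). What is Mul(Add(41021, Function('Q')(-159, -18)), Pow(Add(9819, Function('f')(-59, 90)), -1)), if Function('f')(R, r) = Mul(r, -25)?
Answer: Rational(4349141, 802314) ≈ 5.4207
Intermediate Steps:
Function('f')(R, r) = Mul(-25, r)
Function('Q')(C, X) = Add(Mul(32, Pow(C, -1)), Mul(C, Pow(X, -1)))
Mul(Add(41021, Function('Q')(-159, -18)), Pow(Add(9819, Function('f')(-59, 90)), -1)) = Mul(Add(41021, Add(Mul(32, Pow(-159, -1)), Mul(-159, Pow(-18, -1)))), Pow(Add(9819, Mul(-25, 90)), -1)) = Mul(Add(41021, Add(Mul(32, Rational(-1, 159)), Mul(-159, Rational(-1, 18)))), Pow(Add(9819, -2250), -1)) = Mul(Add(41021, Add(Rational(-32, 159), Rational(53, 6))), Pow(7569, -1)) = Mul(Add(41021, Rational(915, 106)), Rational(1, 7569)) = Mul(Rational(4349141, 106), Rational(1, 7569)) = Rational(4349141, 802314)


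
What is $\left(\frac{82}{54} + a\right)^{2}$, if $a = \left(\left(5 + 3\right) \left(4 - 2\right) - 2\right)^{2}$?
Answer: $\frac{28440889}{729} \approx 39014.0$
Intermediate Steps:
$a = 196$ ($a = \left(8 \cdot 2 - 2\right)^{2} = \left(16 - 2\right)^{2} = 14^{2} = 196$)
$\left(\frac{82}{54} + a\right)^{2} = \left(\frac{82}{54} + 196\right)^{2} = \left(82 \cdot \frac{1}{54} + 196\right)^{2} = \left(\frac{41}{27} + 196\right)^{2} = \left(\frac{5333}{27}\right)^{2} = \frac{28440889}{729}$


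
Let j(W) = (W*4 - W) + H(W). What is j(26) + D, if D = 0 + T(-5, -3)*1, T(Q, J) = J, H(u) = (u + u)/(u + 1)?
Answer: 2077/27 ≈ 76.926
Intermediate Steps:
H(u) = 2*u/(1 + u) (H(u) = (2*u)/(1 + u) = 2*u/(1 + u))
j(W) = 3*W + 2*W/(1 + W) (j(W) = (W*4 - W) + 2*W/(1 + W) = (4*W - W) + 2*W/(1 + W) = 3*W + 2*W/(1 + W))
D = -3 (D = 0 - 3*1 = 0 - 3 = -3)
j(26) + D = 26*(5 + 3*26)/(1 + 26) - 3 = 26*(5 + 78)/27 - 3 = 26*(1/27)*83 - 3 = 2158/27 - 3 = 2077/27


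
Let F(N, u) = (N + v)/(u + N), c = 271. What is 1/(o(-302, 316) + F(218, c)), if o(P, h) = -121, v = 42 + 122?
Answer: -489/58787 ≈ -0.0083182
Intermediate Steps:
v = 164
F(N, u) = (164 + N)/(N + u) (F(N, u) = (N + 164)/(u + N) = (164 + N)/(N + u))
1/(o(-302, 316) + F(218, c)) = 1/(-121 + (164 + 218)/(218 + 271)) = 1/(-121 + 382/489) = 1/(-58787/489) = -489/58787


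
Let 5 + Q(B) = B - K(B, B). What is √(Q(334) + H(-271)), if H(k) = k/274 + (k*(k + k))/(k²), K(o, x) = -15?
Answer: √25902042/274 ≈ 18.574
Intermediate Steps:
Q(B) = 10 + B (Q(B) = -5 + (B - 1*(-15)) = -5 + (B + 15) = -5 + (15 + B) = 10 + B)
H(k) = 2 + k/274 (H(k) = k*(1/274) + (k*(2*k))/k² = k/274 + (2*k²)/k² = k/274 + 2 = 2 + k/274)
√(Q(334) + H(-271)) = √((10 + 334) + (2 + (1/274)*(-271))) = √(344 + (2 - 271/274)) = √(344 + 277/274) = √(94533/274) = √25902042/274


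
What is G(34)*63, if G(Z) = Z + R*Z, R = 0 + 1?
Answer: 4284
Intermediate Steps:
R = 1
G(Z) = 2*Z (G(Z) = Z + 1*Z = Z + Z = 2*Z)
G(34)*63 = (2*34)*63 = 68*63 = 4284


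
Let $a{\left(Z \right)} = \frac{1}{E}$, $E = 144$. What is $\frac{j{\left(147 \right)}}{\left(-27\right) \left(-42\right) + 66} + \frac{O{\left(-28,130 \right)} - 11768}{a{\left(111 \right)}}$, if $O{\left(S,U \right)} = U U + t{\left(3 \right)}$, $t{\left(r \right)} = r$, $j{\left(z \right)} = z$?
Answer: $\frac{295776049}{400} \approx 7.3944 \cdot 10^{5}$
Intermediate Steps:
$a{\left(Z \right)} = \frac{1}{144}$
$O{\left(S,U \right)} = 3 + U^{2}$ ($O{\left(S,U \right)} = U U + 3 = U^{2} + 3 = 3 + U^{2}$)
$\frac{j{\left(147 \right)}}{\left(-27\right) \left(-42\right) + 66} + \frac{O{\left(-28,130 \right)} - 11768}{a{\left(111 \right)}} = \frac{147}{\left(-27\right) \left(-42\right) + 66} + \left(\left(3 + 130^{2}\right) - 11768\right) \frac{1}{\frac{1}{144}} = \frac{147}{1134 + 66} + \left(\left(3 + 16900\right) - 11768\right) 144 = \frac{147}{1200} + \left(16903 - 11768\right) 144 = 147 \cdot \frac{1}{1200} + 5135 \cdot 144 = \frac{49}{400} + 739440 = \frac{295776049}{400}$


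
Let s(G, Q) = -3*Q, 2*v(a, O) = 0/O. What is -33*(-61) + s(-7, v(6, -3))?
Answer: 2013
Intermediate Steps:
v(a, O) = 0 (v(a, O) = (0/O)/2 = (½)*0 = 0)
-33*(-61) + s(-7, v(6, -3)) = -33*(-61) - 3*0 = 2013 + 0 = 2013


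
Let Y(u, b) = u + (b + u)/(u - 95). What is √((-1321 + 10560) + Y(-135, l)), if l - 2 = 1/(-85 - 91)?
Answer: √932439922370/10120 ≈ 95.418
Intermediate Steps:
l = 351/176 (l = 2 + 1/(-85 - 91) = 2 + 1/(-176) = 2 - 1/176 = 351/176 ≈ 1.9943)
Y(u, b) = u + (b + u)/(-95 + u)
√((-1321 + 10560) + Y(-135, l)) = √((-1321 + 10560) + (351/176 + (-135)² - 94*(-135))/(-95 - 135)) = √(9239 + (351/176 + 18225 + 12690)/(-230)) = √(9239 - 1/230*5441391/176) = √(9239 - 5441391/40480) = √(368553329/40480) = √932439922370/10120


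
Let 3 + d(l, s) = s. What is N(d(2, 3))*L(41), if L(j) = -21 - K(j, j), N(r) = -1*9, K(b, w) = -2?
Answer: 171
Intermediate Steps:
d(l, s) = -3 + s
N(r) = -9
L(j) = -19 (L(j) = -21 - 1*(-2) = -21 + 2 = -19)
N(d(2, 3))*L(41) = -9*(-19) = 171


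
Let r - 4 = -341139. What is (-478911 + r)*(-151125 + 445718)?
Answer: -241579811278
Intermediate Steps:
r = -341135 (r = 4 - 341139 = -341135)
(-478911 + r)*(-151125 + 445718) = (-478911 - 341135)*(-151125 + 445718) = -820046*294593 = -241579811278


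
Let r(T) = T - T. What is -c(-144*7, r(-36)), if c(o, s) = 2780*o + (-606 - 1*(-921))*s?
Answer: 2802240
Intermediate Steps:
r(T) = 0
c(o, s) = 315*s + 2780*o (c(o, s) = 2780*o + (-606 + 921)*s = 2780*o + 315*s = 315*s + 2780*o)
-c(-144*7, r(-36)) = -(315*0 + 2780*(-144*7)) = -(0 + 2780*(-1008)) = -(0 - 2802240) = -1*(-2802240) = 2802240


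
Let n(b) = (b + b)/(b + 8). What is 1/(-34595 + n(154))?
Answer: -81/2802041 ≈ -2.8907e-5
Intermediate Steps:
n(b) = 2*b/(8 + b) (n(b) = (2*b)/(8 + b) = 2*b/(8 + b))
1/(-34595 + n(154)) = 1/(-34595 + 2*154/(8 + 154)) = 1/(-34595 + 2*154/162) = 1/(-34595 + 2*154*(1/162)) = 1/(-34595 + 154/81) = 1/(-2802041/81) = -81/2802041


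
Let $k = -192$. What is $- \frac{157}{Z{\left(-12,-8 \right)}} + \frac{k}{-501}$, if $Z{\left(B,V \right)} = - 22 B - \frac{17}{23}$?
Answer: $- \frac{215517}{1011185} \approx -0.21313$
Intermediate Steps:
$Z{\left(B,V \right)} = - \frac{17}{23} - 22 B$ ($Z{\left(B,V \right)} = - 22 B - \frac{17}{23} = - \frac{17}{23} - 22 B$)
$- \frac{157}{Z{\left(-12,-8 \right)}} + \frac{k}{-501} = - \frac{157}{- \frac{17}{23} - -264} - \frac{192}{-501} = - \frac{157}{- \frac{17}{23} + 264} - - \frac{64}{167} = - \frac{157}{\frac{6055}{23}} + \frac{64}{167} = \left(-157\right) \frac{23}{6055} + \frac{64}{167} = - \frac{3611}{6055} + \frac{64}{167} = - \frac{215517}{1011185}$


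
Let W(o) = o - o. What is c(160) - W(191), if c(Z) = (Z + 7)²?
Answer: 27889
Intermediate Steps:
c(Z) = (7 + Z)²
W(o) = 0
c(160) - W(191) = (7 + 160)² - 1*0 = 167² + 0 = 27889 + 0 = 27889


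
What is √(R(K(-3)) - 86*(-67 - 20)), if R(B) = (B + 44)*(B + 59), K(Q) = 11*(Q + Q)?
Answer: 2*√1909 ≈ 87.384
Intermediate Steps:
K(Q) = 22*Q (K(Q) = 11*(2*Q) = 22*Q)
R(B) = (44 + B)*(59 + B)
√(R(K(-3)) - 86*(-67 - 20)) = √((2596 + (22*(-3))² + 103*(22*(-3))) - 86*(-67 - 20)) = √((2596 + (-66)² + 103*(-66)) - 86*(-87)) = √((2596 + 4356 - 6798) + 7482) = √(154 + 7482) = √7636 = 2*√1909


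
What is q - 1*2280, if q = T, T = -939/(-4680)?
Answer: -3556487/1560 ≈ -2279.8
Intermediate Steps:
T = 313/1560 (T = -939*(-1/4680) = 313/1560 ≈ 0.20064)
q = 313/1560 ≈ 0.20064
q - 1*2280 = 313/1560 - 1*2280 = 313/1560 - 2280 = -3556487/1560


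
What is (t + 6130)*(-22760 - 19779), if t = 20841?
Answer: -1147319369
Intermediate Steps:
(t + 6130)*(-22760 - 19779) = (20841 + 6130)*(-22760 - 19779) = 26971*(-42539) = -1147319369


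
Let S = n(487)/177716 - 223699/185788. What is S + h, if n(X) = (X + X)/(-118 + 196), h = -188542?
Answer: -15173986612171364/80480156757 ≈ -1.8854e+5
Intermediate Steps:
n(X) = X/39 (n(X) = (2*X)/78 = (2*X)*(1/78) = X/39)
S = -96896893070/80480156757 (S = ((1/39)*487)/177716 - 223699/185788 = (487/39)*(1/177716) - 223699*1/185788 = 487/6930924 - 223699/185788 = -96896893070/80480156757 ≈ -1.2040)
S + h = -96896893070/80480156757 - 188542 = -15173986612171364/80480156757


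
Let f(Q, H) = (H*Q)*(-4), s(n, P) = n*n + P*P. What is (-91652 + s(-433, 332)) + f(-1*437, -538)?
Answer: -734363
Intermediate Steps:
s(n, P) = P**2 + n**2 (s(n, P) = n**2 + P**2 = P**2 + n**2)
f(Q, H) = -4*H*Q
(-91652 + s(-433, 332)) + f(-1*437, -538) = (-91652 + (332**2 + (-433)**2)) - 4*(-538)*(-1*437) = (-91652 + (110224 + 187489)) - 4*(-538)*(-437) = (-91652 + 297713) - 940424 = 206061 - 940424 = -734363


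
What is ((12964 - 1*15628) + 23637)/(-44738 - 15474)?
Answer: -20973/60212 ≈ -0.34832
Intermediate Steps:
((12964 - 1*15628) + 23637)/(-44738 - 15474) = ((12964 - 15628) + 23637)/(-60212) = (-2664 + 23637)*(-1/60212) = 20973*(-1/60212) = -20973/60212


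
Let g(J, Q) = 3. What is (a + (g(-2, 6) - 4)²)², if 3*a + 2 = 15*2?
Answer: 961/9 ≈ 106.78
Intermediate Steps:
a = 28/3 (a = -⅔ + (15*2)/3 = -⅔ + (⅓)*30 = -⅔ + 10 = 28/3 ≈ 9.3333)
(a + (g(-2, 6) - 4)²)² = (28/3 + (3 - 4)²)² = (28/3 + (-1)²)² = (28/3 + 1)² = (31/3)² = 961/9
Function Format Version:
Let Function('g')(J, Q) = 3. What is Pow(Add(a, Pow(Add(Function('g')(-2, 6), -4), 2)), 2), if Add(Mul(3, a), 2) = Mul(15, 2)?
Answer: Rational(961, 9) ≈ 106.78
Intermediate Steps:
a = Rational(28, 3) (a = Add(Rational(-2, 3), Mul(Rational(1, 3), Mul(15, 2))) = Add(Rational(-2, 3), Mul(Rational(1, 3), 30)) = Add(Rational(-2, 3), 10) = Rational(28, 3) ≈ 9.3333)
Pow(Add(a, Pow(Add(Function('g')(-2, 6), -4), 2)), 2) = Pow(Add(Rational(28, 3), Pow(Add(3, -4), 2)), 2) = Pow(Add(Rational(28, 3), Pow(-1, 2)), 2) = Pow(Add(Rational(28, 3), 1), 2) = Pow(Rational(31, 3), 2) = Rational(961, 9)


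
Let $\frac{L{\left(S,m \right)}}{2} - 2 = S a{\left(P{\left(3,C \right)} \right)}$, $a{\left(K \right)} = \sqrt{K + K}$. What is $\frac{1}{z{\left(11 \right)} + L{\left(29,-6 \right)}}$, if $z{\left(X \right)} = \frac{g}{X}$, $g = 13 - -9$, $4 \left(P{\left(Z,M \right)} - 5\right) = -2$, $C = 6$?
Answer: $\frac{1}{180} \approx 0.0055556$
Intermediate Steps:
$P{\left(Z,M \right)} = \frac{9}{2}$ ($P{\left(Z,M \right)} = 5 + \frac{1}{4} \left(-2\right) = 5 - \frac{1}{2} = \frac{9}{2}$)
$a{\left(K \right)} = \sqrt{2} \sqrt{K}$ ($a{\left(K \right)} = \sqrt{2 K} = \sqrt{2} \sqrt{K}$)
$g = 22$ ($g = 13 + 9 = 22$)
$z{\left(X \right)} = \frac{22}{X}$
$L{\left(S,m \right)} = 4 + 6 S$ ($L{\left(S,m \right)} = 4 + 2 S \sqrt{2} \sqrt{\frac{9}{2}} = 4 + 2 S \sqrt{2} \frac{3 \sqrt{2}}{2} = 4 + 2 S 3 = 4 + 2 \cdot 3 S = 4 + 6 S$)
$\frac{1}{z{\left(11 \right)} + L{\left(29,-6 \right)}} = \frac{1}{\frac{22}{11} + \left(4 + 6 \cdot 29\right)} = \frac{1}{22 \cdot \frac{1}{11} + \left(4 + 174\right)} = \frac{1}{2 + 178} = \frac{1}{180}$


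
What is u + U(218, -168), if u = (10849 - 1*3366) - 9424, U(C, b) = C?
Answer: -1723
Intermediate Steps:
u = -1941 (u = (10849 - 3366) - 9424 = 7483 - 9424 = -1941)
u + U(218, -168) = -1941 + 218 = -1723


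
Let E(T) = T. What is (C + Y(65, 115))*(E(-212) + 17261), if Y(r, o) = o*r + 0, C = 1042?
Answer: 145206333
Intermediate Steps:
Y(r, o) = o*r
(C + Y(65, 115))*(E(-212) + 17261) = (1042 + 115*65)*(-212 + 17261) = (1042 + 7475)*17049 = 8517*17049 = 145206333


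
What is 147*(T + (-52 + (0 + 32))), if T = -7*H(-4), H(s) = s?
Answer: 1176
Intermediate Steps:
T = 28 (T = -7*(-4) = 28)
147*(T + (-52 + (0 + 32))) = 147*(28 + (-52 + (0 + 32))) = 147*(28 + (-52 + 32)) = 147*(28 - 20) = 147*8 = 1176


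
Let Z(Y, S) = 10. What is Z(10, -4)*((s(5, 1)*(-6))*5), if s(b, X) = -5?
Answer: 1500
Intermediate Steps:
Z(10, -4)*((s(5, 1)*(-6))*5) = 10*(-5*(-6)*5) = 10*(30*5) = 10*150 = 1500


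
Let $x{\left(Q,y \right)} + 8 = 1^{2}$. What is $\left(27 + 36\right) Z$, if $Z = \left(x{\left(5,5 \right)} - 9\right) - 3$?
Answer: $-1197$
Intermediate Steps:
$x{\left(Q,y \right)} = -7$ ($x{\left(Q,y \right)} = -8 + 1^{2} = -8 + 1 = -7$)
$Z = -19$ ($Z = \left(-7 - 9\right) - 3 = -16 - 3 = -19$)
$\left(27 + 36\right) Z = \left(27 + 36\right) \left(-19\right) = 63 \left(-19\right) = -1197$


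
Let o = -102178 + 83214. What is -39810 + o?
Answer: -58774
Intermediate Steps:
o = -18964
-39810 + o = -39810 - 18964 = -58774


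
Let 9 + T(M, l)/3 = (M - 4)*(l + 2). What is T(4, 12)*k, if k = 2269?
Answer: -61263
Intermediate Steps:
T(M, l) = -27 + 3*(-4 + M)*(2 + l) (T(M, l) = -27 + 3*((M - 4)*(l + 2)) = -27 + 3*((-4 + M)*(2 + l)) = -27 + 3*(-4 + M)*(2 + l))
T(4, 12)*k = (-51 - 12*12 + 6*4 + 3*4*12)*2269 = (-51 - 144 + 24 + 144)*2269 = -27*2269 = -61263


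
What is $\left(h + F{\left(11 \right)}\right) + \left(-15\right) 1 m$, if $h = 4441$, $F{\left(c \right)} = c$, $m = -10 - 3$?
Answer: $4647$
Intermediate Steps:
$m = -13$
$\left(h + F{\left(11 \right)}\right) + \left(-15\right) 1 m = \left(4441 + 11\right) + \left(-15\right) 1 \left(-13\right) = 4452 - -195 = 4452 + 195 = 4647$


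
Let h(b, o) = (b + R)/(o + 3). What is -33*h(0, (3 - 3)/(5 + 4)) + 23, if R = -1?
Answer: 34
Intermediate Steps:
h(b, o) = (-1 + b)/(3 + o) (h(b, o) = (b - 1)/(o + 3) = (-1 + b)/(3 + o))
-33*h(0, (3 - 3)/(5 + 4)) + 23 = -33*(-1 + 0)/(3 + (3 - 3)/(5 + 4)) + 23 = -33*(-1)/(3 + 0/9) + 23 = -33*(-1)/(3 + 0*(⅑)) + 23 = -33*(-1)/(3 + 0) + 23 = -33*(-1)/3 + 23 = -11*(-1) + 23 = -33*(-⅓) + 23 = 11 + 23 = 34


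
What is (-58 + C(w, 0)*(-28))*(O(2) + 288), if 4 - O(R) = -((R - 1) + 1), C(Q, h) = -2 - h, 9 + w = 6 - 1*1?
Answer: -588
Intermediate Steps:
w = -4 (w = -9 + (6 - 1*1) = -9 + (6 - 1) = -9 + 5 = -4)
O(R) = 4 + R (O(R) = 4 - (-1)*((R - 1) + 1) = 4 - (-1)*((-1 + R) + 1) = 4 - (-1)*R = 4 + R)
(-58 + C(w, 0)*(-28))*(O(2) + 288) = (-58 + (-2 - 1*0)*(-28))*((4 + 2) + 288) = (-58 + (-2 + 0)*(-28))*(6 + 288) = (-58 - 2*(-28))*294 = (-58 + 56)*294 = -2*294 = -588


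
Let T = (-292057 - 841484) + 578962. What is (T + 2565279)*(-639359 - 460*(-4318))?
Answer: 2708254054700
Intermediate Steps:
T = -554579 (T = -1133541 + 578962 = -554579)
(T + 2565279)*(-639359 - 460*(-4318)) = (-554579 + 2565279)*(-639359 - 460*(-4318)) = 2010700*(-639359 + 1986280) = 2010700*1346921 = 2708254054700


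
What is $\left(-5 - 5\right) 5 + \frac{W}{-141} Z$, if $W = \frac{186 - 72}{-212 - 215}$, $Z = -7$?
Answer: $- \frac{143388}{2867} \approx -50.013$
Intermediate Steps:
$W = - \frac{114}{427}$ ($W = \frac{186 + \left(-98 + 26\right)}{-427} = \left(186 - 72\right) \left(- \frac{1}{427}\right) = 114 \left(- \frac{1}{427}\right) = - \frac{114}{427} \approx -0.26698$)
$\left(-5 - 5\right) 5 + \frac{W}{-141} Z = \left(-5 - 5\right) 5 + - \frac{114}{427 \left(-141\right)} \left(-7\right) = \left(-10\right) 5 + \left(- \frac{114}{427}\right) \left(- \frac{1}{141}\right) \left(-7\right) = -50 + \frac{38}{20069} \left(-7\right) = -50 - \frac{38}{2867} = - \frac{143388}{2867}$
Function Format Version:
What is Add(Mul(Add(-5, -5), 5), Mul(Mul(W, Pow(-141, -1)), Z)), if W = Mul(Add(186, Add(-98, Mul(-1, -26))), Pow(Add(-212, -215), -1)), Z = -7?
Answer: Rational(-143388, 2867) ≈ -50.013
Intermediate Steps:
W = Rational(-114, 427) (W = Mul(Add(186, Add(-98, 26)), Pow(-427, -1)) = Mul(Add(186, -72), Rational(-1, 427)) = Mul(114, Rational(-1, 427)) = Rational(-114, 427) ≈ -0.26698)
Add(Mul(Add(-5, -5), 5), Mul(Mul(W, Pow(-141, -1)), Z)) = Add(Mul(Add(-5, -5), 5), Mul(Mul(Rational(-114, 427), Pow(-141, -1)), -7)) = Add(Mul(-10, 5), Mul(Mul(Rational(-114, 427), Rational(-1, 141)), -7)) = Add(-50, Mul(Rational(38, 20069), -7)) = Add(-50, Rational(-38, 2867)) = Rational(-143388, 2867)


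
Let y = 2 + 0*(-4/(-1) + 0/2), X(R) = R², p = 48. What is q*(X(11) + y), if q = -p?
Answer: -5904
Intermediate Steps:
q = -48 (q = -1*48 = -48)
y = 2 (y = 2 + 0*(-4*(-1) + 0*(½)) = 2 + 0*(4 + 0) = 2 + 0*4 = 2 + 0 = 2)
q*(X(11) + y) = -48*(11² + 2) = -48*(121 + 2) = -48*123 = -5904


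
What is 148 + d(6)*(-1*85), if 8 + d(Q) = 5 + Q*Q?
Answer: -2657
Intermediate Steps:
d(Q) = -3 + Q**2 (d(Q) = -8 + (5 + Q*Q) = -8 + (5 + Q**2) = -3 + Q**2)
148 + d(6)*(-1*85) = 148 + (-3 + 6**2)*(-1*85) = 148 + (-3 + 36)*(-85) = 148 + 33*(-85) = 148 - 2805 = -2657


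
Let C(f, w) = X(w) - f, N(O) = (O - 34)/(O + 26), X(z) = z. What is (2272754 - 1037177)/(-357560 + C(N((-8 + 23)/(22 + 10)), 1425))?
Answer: -348844573/100548424 ≈ -3.4694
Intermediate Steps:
N(O) = (-34 + O)/(26 + O)
C(f, w) = w - f
(2272754 - 1037177)/(-357560 + C(N((-8 + 23)/(22 + 10)), 1425)) = (2272754 - 1037177)/(-357560 + (1425 - (-34 + (-8 + 23)/(22 + 10))/(26 + (-8 + 23)/(22 + 10)))) = 1235577/(-357560 + (1425 - (-34 + 15/32)/(26 + 15/32))) = 1235577/(-357560 + (1425 - (-1073)/(847/32*32))) = 1235577/(-357560 + (1425 - 32*(-1073)/(847*32))) = 1235577/(-357560 + (1425 - 1*(-1073/847))) = 1235577/(-357560 + (1425 + 1073/847)) = 1235577/(-357560 + 1208048/847) = 1235577/(-301645272/847) = 1235577*(-847/301645272) = -348844573/100548424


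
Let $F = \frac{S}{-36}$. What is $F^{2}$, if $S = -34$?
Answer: $\frac{289}{324} \approx 0.89198$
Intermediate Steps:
$F = \frac{17}{18}$ ($F = - \frac{34}{-36} = \left(-34\right) \left(- \frac{1}{36}\right) = \frac{17}{18} \approx 0.94444$)
$F^{2} = \left(\frac{17}{18}\right)^{2} = \frac{289}{324}$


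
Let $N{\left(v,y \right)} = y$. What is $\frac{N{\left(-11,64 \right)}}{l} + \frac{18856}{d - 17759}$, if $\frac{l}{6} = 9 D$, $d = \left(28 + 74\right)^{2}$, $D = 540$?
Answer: $- \frac{13734256}{5361795} \approx -2.5615$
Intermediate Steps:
$d = 10404$ ($d = 102^{2} = 10404$)
$l = 29160$ ($l = 6 \cdot 9 \cdot 540 = 6 \cdot 4860 = 29160$)
$\frac{N{\left(-11,64 \right)}}{l} + \frac{18856}{d - 17759} = \frac{64}{29160} + \frac{18856}{10404 - 17759} = 64 \cdot \frac{1}{29160} + \frac{18856}{-7355} = \frac{8}{3645} + 18856 \left(- \frac{1}{7355}\right) = \frac{8}{3645} - \frac{18856}{7355} = - \frac{13734256}{5361795}$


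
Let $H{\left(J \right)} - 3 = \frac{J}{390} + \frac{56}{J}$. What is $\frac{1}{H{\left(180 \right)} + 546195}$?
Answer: $\frac{585}{319526282} \approx 1.8308 \cdot 10^{-6}$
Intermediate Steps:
$H{\left(J \right)} = 3 + \frac{56}{J} + \frac{J}{390}$ ($H{\left(J \right)} = 3 + \left(\frac{J}{390} + \frac{56}{J}\right) = 3 + \left(\frac{56}{J} + \frac{J}{390}\right) = 3 + \frac{56}{J} + \frac{J}{390}$)
$\frac{1}{H{\left(180 \right)} + 546195} = \frac{1}{\left(3 + \frac{56}{180} + \frac{1}{390} \cdot 180\right) + 546195} = \frac{1}{\left(3 + 56 \cdot \frac{1}{180} + \frac{6}{13}\right) + 546195} = \frac{1}{\left(3 + \frac{14}{45} + \frac{6}{13}\right) + 546195} = \frac{1}{\frac{2207}{585} + 546195} = \frac{1}{\frac{319526282}{585}} = \frac{585}{319526282}$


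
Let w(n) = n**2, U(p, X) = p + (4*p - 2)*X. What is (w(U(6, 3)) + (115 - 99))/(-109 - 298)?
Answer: -5200/407 ≈ -12.776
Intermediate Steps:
U(p, X) = p + X*(-2 + 4*p) (U(p, X) = p + (-2 + 4*p)*X = p + X*(-2 + 4*p))
(w(U(6, 3)) + (115 - 99))/(-109 - 298) = ((6 - 2*3 + 4*3*6)**2 + (115 - 99))/(-109 - 298) = ((6 - 6 + 72)**2 + 16)/(-407) = (72**2 + 16)*(-1/407) = (5184 + 16)*(-1/407) = 5200*(-1/407) = -5200/407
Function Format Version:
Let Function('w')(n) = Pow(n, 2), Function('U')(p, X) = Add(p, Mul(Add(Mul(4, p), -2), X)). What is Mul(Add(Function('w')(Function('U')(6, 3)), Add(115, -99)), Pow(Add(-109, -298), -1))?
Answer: Rational(-5200, 407) ≈ -12.776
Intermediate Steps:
Function('U')(p, X) = Add(p, Mul(X, Add(-2, Mul(4, p)))) (Function('U')(p, X) = Add(p, Mul(Add(-2, Mul(4, p)), X)) = Add(p, Mul(X, Add(-2, Mul(4, p)))))
Mul(Add(Function('w')(Function('U')(6, 3)), Add(115, -99)), Pow(Add(-109, -298), -1)) = Mul(Add(Pow(Add(6, Mul(-2, 3), Mul(4, 3, 6)), 2), Add(115, -99)), Pow(Add(-109, -298), -1)) = Mul(Add(Pow(Add(6, -6, 72), 2), 16), Pow(-407, -1)) = Mul(Add(Pow(72, 2), 16), Rational(-1, 407)) = Mul(Add(5184, 16), Rational(-1, 407)) = Mul(5200, Rational(-1, 407)) = Rational(-5200, 407)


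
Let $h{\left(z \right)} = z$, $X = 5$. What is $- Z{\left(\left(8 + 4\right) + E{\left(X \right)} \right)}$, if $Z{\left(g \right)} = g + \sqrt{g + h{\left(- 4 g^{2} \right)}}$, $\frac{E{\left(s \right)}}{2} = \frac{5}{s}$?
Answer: $-14 - i \sqrt{770} \approx -14.0 - 27.749 i$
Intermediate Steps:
$E{\left(s \right)} = \frac{10}{s}$ ($E{\left(s \right)} = 2 \frac{5}{s} = \frac{10}{s}$)
$Z{\left(g \right)} = g + \sqrt{g - 4 g^{2}}$
$- Z{\left(\left(8 + 4\right) + E{\left(X \right)} \right)} = - (\left(\left(8 + 4\right) + \frac{10}{5}\right) + \sqrt{\left(\left(8 + 4\right) + \frac{10}{5}\right) \left(1 - 4 \left(\left(8 + 4\right) + \frac{10}{5}\right)\right)}) = - (\left(12 + 10 \cdot \frac{1}{5}\right) + \sqrt{\left(12 + 10 \cdot \frac{1}{5}\right) \left(1 - 4 \left(12 + 10 \cdot \frac{1}{5}\right)\right)}) = - (\left(12 + 2\right) + \sqrt{\left(12 + 2\right) \left(1 - 4 \left(12 + 2\right)\right)}) = - (14 + \sqrt{14 \left(1 - 56\right)}) = - (14 + \sqrt{14 \left(-55\right)}) = - (14 + \sqrt{-770}) = - (14 + i \sqrt{770}) = -14 - i \sqrt{770}$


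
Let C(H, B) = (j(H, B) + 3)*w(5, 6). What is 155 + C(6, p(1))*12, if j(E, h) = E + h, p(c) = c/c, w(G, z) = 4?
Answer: 635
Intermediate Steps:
p(c) = 1
C(H, B) = 12 + 4*B + 4*H (C(H, B) = ((H + B) + 3)*4 = ((B + H) + 3)*4 = (3 + B + H)*4 = 12 + 4*B + 4*H)
155 + C(6, p(1))*12 = 155 + (12 + 4*1 + 4*6)*12 = 155 + (12 + 4 + 24)*12 = 155 + 40*12 = 155 + 480 = 635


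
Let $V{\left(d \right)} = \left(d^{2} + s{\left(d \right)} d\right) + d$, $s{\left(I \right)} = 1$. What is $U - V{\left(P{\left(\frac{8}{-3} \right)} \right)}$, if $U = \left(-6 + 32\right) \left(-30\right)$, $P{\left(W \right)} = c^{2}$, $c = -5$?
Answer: $-1455$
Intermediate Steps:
$P{\left(W \right)} = 25$ ($P{\left(W \right)} = \left(-5\right)^{2} = 25$)
$V{\left(d \right)} = d^{2} + 2 d$ ($V{\left(d \right)} = \left(d^{2} + 1 d\right) + d = \left(d^{2} + d\right) + d = \left(d + d^{2}\right) + d = d^{2} + 2 d$)
$U = -780$ ($U = 26 \left(-30\right) = -780$)
$U - V{\left(P{\left(\frac{8}{-3} \right)} \right)} = -780 - 25 \left(2 + 25\right) = -780 - 25 \cdot 27 = -780 - 675 = -1455$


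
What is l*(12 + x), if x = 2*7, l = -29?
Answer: -754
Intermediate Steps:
x = 14
l*(12 + x) = -29*(12 + 14) = -29*26 = -754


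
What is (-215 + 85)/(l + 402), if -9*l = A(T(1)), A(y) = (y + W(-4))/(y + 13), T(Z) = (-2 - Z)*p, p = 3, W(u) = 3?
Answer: -780/2413 ≈ -0.32325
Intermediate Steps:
T(Z) = -6 - 3*Z (T(Z) = (-2 - Z)*3 = -6 - 3*Z)
A(y) = (3 + y)/(13 + y) (A(y) = (y + 3)/(y + 13) = (3 + y)/(13 + y))
l = ⅙ (l = -(3 + (-6 - 3*1))/(9*(13 + (-6 - 3*1))) = -(3 + (-6 - 3))/(9*(13 + (-6 - 3))) = -(3 - 9)/(9*(13 - 9)) = -(-6)/(9*4) = -(-6)/36 = -⅑*(-3/2) = ⅙ ≈ 0.16667)
(-215 + 85)/(l + 402) = (-215 + 85)/(⅙ + 402) = -130/2413/6 = -130*6/2413 = -780/2413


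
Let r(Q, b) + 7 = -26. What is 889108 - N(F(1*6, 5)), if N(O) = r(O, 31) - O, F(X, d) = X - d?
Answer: 889142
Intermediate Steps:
r(Q, b) = -33 (r(Q, b) = -7 - 26 = -33)
N(O) = -33 - O
889108 - N(F(1*6, 5)) = 889108 - (-33 - (1*6 - 1*5)) = 889108 - (-33 - (6 - 5)) = 889108 - (-33 - 1*1) = 889108 - (-33 - 1) = 889108 - 1*(-34) = 889108 + 34 = 889142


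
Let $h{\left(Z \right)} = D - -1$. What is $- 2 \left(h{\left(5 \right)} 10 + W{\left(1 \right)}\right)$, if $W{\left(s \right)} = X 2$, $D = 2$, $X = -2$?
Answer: $-52$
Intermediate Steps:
$W{\left(s \right)} = -4$ ($W{\left(s \right)} = \left(-2\right) 2 = -4$)
$h{\left(Z \right)} = 3$ ($h{\left(Z \right)} = 2 - -1 = 2 + 1 = 3$)
$- 2 \left(h{\left(5 \right)} 10 + W{\left(1 \right)}\right) = - 2 \left(3 \cdot 10 - 4\right) = - 2 \left(30 - 4\right) = \left(-2\right) 26 = -52$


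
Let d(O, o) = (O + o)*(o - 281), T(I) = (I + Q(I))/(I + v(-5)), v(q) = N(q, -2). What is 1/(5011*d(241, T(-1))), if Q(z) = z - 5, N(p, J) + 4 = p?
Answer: -100/33948778361 ≈ -2.9456e-9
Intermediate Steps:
N(p, J) = -4 + p
v(q) = -4 + q
Q(z) = -5 + z
T(I) = (-5 + 2*I)/(-9 + I) (T(I) = (I + (-5 + I))/(I + (-4 - 5)) = (-5 + 2*I)/(I - 9) = (-5 + 2*I)/(-9 + I))
d(O, o) = (-281 + o)*(O + o) (d(O, o) = (O + o)*(-281 + o) = (-281 + o)*(O + o))
1/(5011*d(241, T(-1))) = 1/(5011*(((-5 + 2*(-1))/(-9 - 1))**2 - 281*241 - 281*(-5 + 2*(-1))/(-9 - 1) + 241*((-5 + 2*(-1))/(-9 - 1)))) = 1/(5011*(((-5 - 2)/(-10))**2 - 67721 - 281*(-5 - 2)/(-10) + 241*((-5 - 2)/(-10)))) = 1/(5011*((-1/10*(-7))**2 - 67721 - (-281)*(-7)/10 + 241*(-1/10*(-7)))) = 1/(5011*((7/10)**2 - 67721 - 281*7/10 + 241*(7/10))) = 1/(5011*(49/100 - 67721 - 1967/10 + 1687/10)) = 1/(5011*(-6774851/100)) = (1/5011)*(-100/6774851) = -100/33948778361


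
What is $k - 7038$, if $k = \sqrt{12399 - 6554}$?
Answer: $-7038 + \sqrt{5845} \approx -6961.5$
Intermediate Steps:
$k = \sqrt{5845} \approx 76.453$
$k - 7038 = \sqrt{5845} - 7038 = -7038 + \sqrt{5845}$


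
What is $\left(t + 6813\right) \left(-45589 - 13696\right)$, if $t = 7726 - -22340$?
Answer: $-2186371515$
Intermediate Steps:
$t = 30066$ ($t = 7726 + 22340 = 30066$)
$\left(t + 6813\right) \left(-45589 - 13696\right) = \left(30066 + 6813\right) \left(-45589 - 13696\right) = 36879 \left(-59285\right) = -2186371515$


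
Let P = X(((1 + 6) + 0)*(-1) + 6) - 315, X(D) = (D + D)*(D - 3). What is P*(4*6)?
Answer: -7368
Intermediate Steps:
X(D) = 2*D*(-3 + D) (X(D) = (2*D)*(-3 + D) = 2*D*(-3 + D))
P = -307 (P = 2*(((1 + 6) + 0)*(-1) + 6)*(-3 + (((1 + 6) + 0)*(-1) + 6)) - 315 = 2*((7 + 0)*(-1) + 6)*(-3 + ((7 + 0)*(-1) + 6)) - 315 = 2*(7*(-1) + 6)*(-3 + (7*(-1) + 6)) - 315 = 2*(-7 + 6)*(-3 + (-7 + 6)) - 315 = 2*(-1)*(-3 - 1) - 315 = 2*(-1)*(-4) - 315 = 8 - 315 = -307)
P*(4*6) = -1228*6 = -307*24 = -7368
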